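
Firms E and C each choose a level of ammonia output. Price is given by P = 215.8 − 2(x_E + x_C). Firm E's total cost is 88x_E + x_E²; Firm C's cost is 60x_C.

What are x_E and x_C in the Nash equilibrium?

9.98, 33.96

Firm E's profit: π = x_E(215.8 − 2(x_E + x_C)) − 88x_E − x_E².
∂π/∂x_E = 127.8 − 6x_E − 2x_C = 0, so x_E = 21.3 − (1/3)x_C.
For C: ∂π/∂x_C = 155.8 − 4x_C − 2x_E = 0 ⇒ x_C = 38.95 − 0.5x_E.
Substituting the second reaction function into the first: x_E = 21.3 − (1/3)(38.95 − 0.5x_E), which gives (5/6)x_E = 499/60 ⇒ x_E = 9.98.
Then x_C = 38.95 − 0.5·9.98 = 33.96.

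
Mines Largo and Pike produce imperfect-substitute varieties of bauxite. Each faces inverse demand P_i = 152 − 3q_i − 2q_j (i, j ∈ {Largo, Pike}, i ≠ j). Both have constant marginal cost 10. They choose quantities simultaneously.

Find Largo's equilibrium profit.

Mine Largo's profit: π = q_{Largo}(152 − 3q_{Largo} − 2q_{Pike}) − 10q_{Largo}.
∂π/∂q_{Largo} = 142 − 6q_{Largo} − 2q_{Pike} = 0 ⇒ q_{Largo} = 71/3 − (1/3)q_{Pike}.
The game is symmetric, so in equilibrium q_{Pike} = q_{Largo}: the reaction function gives (4/3)q_{Largo} = 71/3, hence q_{Largo} = 17.75.
P_{Largo} = 152 − 3·17.75 − 2·17.75 = 63.25.
Profit = (63.25 − 10)·17.75 = 945.1875.

945.1875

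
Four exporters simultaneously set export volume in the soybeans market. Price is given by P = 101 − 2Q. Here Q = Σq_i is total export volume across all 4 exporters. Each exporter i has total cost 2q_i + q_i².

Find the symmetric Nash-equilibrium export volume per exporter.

A representative exporter's profit is π_i = q_i(101 − 2Q) − 2q_i − q_i², with Q = q_i + Σ_{j≠i} q_j.
First-order condition: 99 − 6q_i − 2Σ_{j≠i} q_j = 0.
Imposing symmetry (q_j = q for all j) turns Σ_{j≠i} q_j into 3q, so 99 = 12q and q = 8.25.

8.25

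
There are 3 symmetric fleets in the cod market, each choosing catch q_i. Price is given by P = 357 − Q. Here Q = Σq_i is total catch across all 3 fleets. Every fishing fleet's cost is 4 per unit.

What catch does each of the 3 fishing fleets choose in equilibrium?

88.25

A representative fishing fleet's profit is π_i = q_i(357 − Q) − 4q_i, with Q = q_i + Σ_{j≠i} q_j.
First-order condition: 353 − 2q_i − Σ_{j≠i} q_j = 0.
With identical fishing fleets, set every q_j = q: then 353 − 2q − 2q = 0, i.e. q = 353/4 = 88.25.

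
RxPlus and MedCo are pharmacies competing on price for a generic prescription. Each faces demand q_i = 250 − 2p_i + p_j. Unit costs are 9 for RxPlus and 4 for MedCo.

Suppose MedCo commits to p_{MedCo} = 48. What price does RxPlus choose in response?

79

RxPlus's profit: π = (p_{RxPlus} − 9)(250 − 2p_{RxPlus} + p_{MedCo}).
∂π/∂p_{RxPlus} = 268 − 4p_{RxPlus} + p_{MedCo} = 0 ⇒ p_{RxPlus} = 67 + 0.25p_{MedCo}.
At p_{MedCo} = 48: p_{RxPlus} = 67 + 0.25·48 = 79.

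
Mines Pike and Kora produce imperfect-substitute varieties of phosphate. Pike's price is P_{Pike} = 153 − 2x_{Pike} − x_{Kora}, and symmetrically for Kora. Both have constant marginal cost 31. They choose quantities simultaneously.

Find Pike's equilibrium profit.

1190.72

Mine Pike's profit: π = x_{Pike}(153 − 2x_{Pike} − x_{Kora}) − 31x_{Pike}.
∂π/∂x_{Pike} = 122 − 4x_{Pike} − x_{Kora} = 0 ⇒ x_{Pike} = 30.5 − 0.25x_{Kora}.
The game is symmetric, so in equilibrium x_{Kora} = x_{Pike}: the reaction function gives 1.25x_{Pike} = 30.5, hence x_{Pike} = 24.4.
P_{Pike} = 153 − 2·24.4 − 24.4 = 79.8.
Profit = (79.8 − 31)·24.4 = 1190.72.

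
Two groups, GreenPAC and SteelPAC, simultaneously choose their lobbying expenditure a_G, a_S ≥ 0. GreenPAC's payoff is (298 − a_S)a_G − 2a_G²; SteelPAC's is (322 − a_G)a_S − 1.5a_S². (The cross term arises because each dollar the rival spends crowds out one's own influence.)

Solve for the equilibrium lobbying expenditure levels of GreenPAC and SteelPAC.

Expanding GreenPAC's payoff: 298a_G − a_Sa_G − 2a_G².
∂π/∂a_G = 298 − a_S − 4a_G = 0, so a_G = 74.5 − 0.25a_S.
Likewise for SteelPAC: a_S = 322/3 − (1/3)a_G.
Substituting the second reaction function into the first: a_G = 74.5 − 0.25(322/3 − (1/3)a_G), which gives (11/12)a_G = 143/3 ⇒ a_G = 52.
Then a_S = 322/3 − (1/3)·52 = 90.

52, 90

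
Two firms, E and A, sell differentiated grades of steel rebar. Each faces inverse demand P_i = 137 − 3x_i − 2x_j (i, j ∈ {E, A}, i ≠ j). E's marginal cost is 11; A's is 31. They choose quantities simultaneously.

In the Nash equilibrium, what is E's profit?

Firm E's profit: π = x_E(137 − 3x_E − 2x_A) − 11x_E.
∂π/∂x_E = 126 − 6x_E − 2x_A = 0 ⇒ x_E = 21 − (1/3)x_A.
Similarly x_A = 53/3 − (1/3)x_E.
Substituting the second reaction function into the first: x_E = 21 − (1/3)(53/3 − (1/3)x_E), which gives (8/9)x_E = 136/9 ⇒ x_E = 17.
Then x_A = 53/3 − (1/3)·17 = 12.
P_E = 137 − 3·17 − 2·12 = 62.
Profit = (62 − 11)·17 = 867.

867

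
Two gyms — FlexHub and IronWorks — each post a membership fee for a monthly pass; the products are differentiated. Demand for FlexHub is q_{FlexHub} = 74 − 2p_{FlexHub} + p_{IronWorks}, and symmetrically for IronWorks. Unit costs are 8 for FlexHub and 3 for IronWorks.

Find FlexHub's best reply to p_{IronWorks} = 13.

FlexHub's profit: π = (p_{FlexHub} − 8)(74 − 2p_{FlexHub} + p_{IronWorks}).
∂π/∂p_{FlexHub} = 90 − 4p_{FlexHub} + p_{IronWorks} = 0 ⇒ p_{FlexHub} = 22.5 + 0.25p_{IronWorks}.
At p_{IronWorks} = 13: p_{FlexHub} = 22.5 + 0.25·13 = 25.75.

25.75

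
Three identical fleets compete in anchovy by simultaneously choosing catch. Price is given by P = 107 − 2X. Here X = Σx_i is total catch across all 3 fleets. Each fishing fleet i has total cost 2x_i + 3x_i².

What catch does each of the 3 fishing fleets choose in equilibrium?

A representative fishing fleet's profit is π_i = x_i(107 − 2X) − 2x_i − 3x_i², with X = x_i + Σ_{j≠i} x_j.
First-order condition: 105 − 10x_i − 2Σ_{j≠i} x_j = 0.
With identical fishing fleets, set every x_j = x: then 105 − 10x − 4x = 0, i.e. x = 105/14 = 7.5.

7.5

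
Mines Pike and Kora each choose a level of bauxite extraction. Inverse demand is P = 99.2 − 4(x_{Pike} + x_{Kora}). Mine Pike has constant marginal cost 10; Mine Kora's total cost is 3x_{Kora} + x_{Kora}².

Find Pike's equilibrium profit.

Mine Pike's profit: π = x_{Pike}(99.2 − 4(x_{Pike} + x_{Kora})) − 10x_{Pike}.
∂π/∂x_{Pike} = 89.2 − 8x_{Pike} − 4x_{Kora} = 0, so x_{Pike} = 11.15 − 0.5x_{Kora}.
For Kora: ∂π/∂x_{Kora} = 96.2 − 10x_{Kora} − 4x_{Pike} = 0 ⇒ x_{Kora} = 9.62 − 0.4x_{Pike}.
Plugging x_{Kora} into Pike's best response: x_{Pike} = 11.15 − 0.5(9.62 − 0.4x_{Pike}) ⇒ 0.8x_{Pike} = 6.34, so x_{Pike} = 7.925.
Then x_{Kora} = 9.62 − 0.4·7.925 = 6.45.
Price P = 99.2 − 4·14.375 = 41.7.
Pike's profit: (41.7 − 10)·7.925 = 251.2225.

251.2225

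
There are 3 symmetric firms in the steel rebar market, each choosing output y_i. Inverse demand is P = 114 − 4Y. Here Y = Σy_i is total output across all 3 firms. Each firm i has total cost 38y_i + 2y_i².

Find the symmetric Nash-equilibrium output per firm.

3.8

A representative firm's profit is π_i = y_i(114 − 4Y) − 38y_i − 2y_i², with Y = y_i + Σ_{j≠i} y_j.
First-order condition: 76 − 12y_i − 4Σ_{j≠i} y_j = 0.
With identical firms, set every y_j = y: then 76 − 12y − 8y = 0, i.e. y = 76/20 = 3.8.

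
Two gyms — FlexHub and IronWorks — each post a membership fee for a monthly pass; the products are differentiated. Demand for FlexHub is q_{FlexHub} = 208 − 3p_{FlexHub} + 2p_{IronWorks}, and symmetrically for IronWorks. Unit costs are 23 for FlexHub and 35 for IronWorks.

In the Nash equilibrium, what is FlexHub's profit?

FlexHub's profit: π = (p_{FlexHub} − 23)(208 − 3p_{FlexHub} + 2p_{IronWorks}).
∂π/∂p_{FlexHub} = 277 − 6p_{FlexHub} + 2p_{IronWorks} = 0 ⇒ p_{FlexHub} = 277/6 + (1/3)p_{IronWorks}.
Similarly p_{IronWorks} = 313/6 + (1/3)p_{FlexHub}.
Plugging p_{IronWorks} into FlexHub's best response: p_{FlexHub} = 277/6 + (1/3)(313/6 + (1/3)p_{FlexHub}) ⇒ (8/9)p_{FlexHub} = 572/9, so p_{FlexHub} = 71.5.
Then p_{IronWorks} = 313/6 + (1/3)·71.5 = 76.
q_{FlexHub} = 208 − 3·71.5 + 2·76 = 145.5.
Profit = (71.5 − 23)·145.5 = 7056.75.

7056.75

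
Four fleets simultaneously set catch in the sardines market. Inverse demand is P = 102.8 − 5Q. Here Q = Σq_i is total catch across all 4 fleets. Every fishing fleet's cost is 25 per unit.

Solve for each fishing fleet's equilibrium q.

A representative fishing fleet's profit is π_i = q_i(102.8 − 5Q) − 25q_i, with Q = q_i + Σ_{j≠i} q_j.
First-order condition: 77.8 − 10q_i − 5Σ_{j≠i} q_j = 0.
Imposing symmetry (q_j = q for all j) turns Σ_{j≠i} q_j into 3q, so 77.8 = 25q and q = 3.112.

3.112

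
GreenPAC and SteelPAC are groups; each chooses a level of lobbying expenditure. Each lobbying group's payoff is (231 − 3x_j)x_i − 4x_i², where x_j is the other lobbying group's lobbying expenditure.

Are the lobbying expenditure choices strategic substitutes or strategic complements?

GreenPAC's payoff is (231 − 3x_S)x_G − 4x_G².
∂π/∂x_G = 231 − 3x_S − 8x_G = 0, so x_G = 28.875 − 0.375x_S.
The best-response slope dx_G/dx_S = −0.375 < 0: the reaction function is downward-sloping, so the choices are strategic substitutes.

strategic substitutes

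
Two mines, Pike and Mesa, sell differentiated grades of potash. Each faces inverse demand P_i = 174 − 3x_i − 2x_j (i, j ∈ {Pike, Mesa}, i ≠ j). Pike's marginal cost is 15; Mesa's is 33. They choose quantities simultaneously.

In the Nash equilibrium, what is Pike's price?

Mine Pike's profit: π = x_{Pike}(174 − 3x_{Pike} − 2x_{Mesa}) − 15x_{Pike}.
∂π/∂x_{Pike} = 159 − 6x_{Pike} − 2x_{Mesa} = 0 ⇒ x_{Pike} = 26.5 − (1/3)x_{Mesa}.
Similarly x_{Mesa} = 23.5 − (1/3)x_{Pike}.
Plugging x_{Mesa} into Pike's best response: x_{Pike} = 26.5 − (1/3)(23.5 − (1/3)x_{Pike}) ⇒ (8/9)x_{Pike} = 56/3, so x_{Pike} = 21.
Then x_{Mesa} = 23.5 − (1/3)·21 = 16.5.
P_{Pike} = 174 − 3·21 − 2·16.5 = 78.

78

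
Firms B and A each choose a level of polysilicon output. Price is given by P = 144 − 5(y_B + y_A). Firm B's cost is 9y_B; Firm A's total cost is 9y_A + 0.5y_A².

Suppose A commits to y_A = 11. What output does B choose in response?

Firm B's profit: π = y_B(144 − 5(y_B + y_A)) − 9y_B.
∂π/∂y_B = 135 − 10y_B − 5y_A = 0, so y_B = 13.5 − 0.5y_A.
At y_A = 11: y_B = 13.5 − 0.5·11 = 8.

8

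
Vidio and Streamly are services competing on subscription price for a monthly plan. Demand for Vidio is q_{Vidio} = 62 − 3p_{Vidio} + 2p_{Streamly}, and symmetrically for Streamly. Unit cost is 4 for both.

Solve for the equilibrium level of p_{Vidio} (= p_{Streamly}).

Vidio's profit: π = (p_{Vidio} − 4)(62 − 3p_{Vidio} + 2p_{Streamly}).
∂π/∂p_{Vidio} = 74 − 6p_{Vidio} + 2p_{Streamly} = 0 ⇒ p_{Vidio} = 37/3 + (1/3)p_{Streamly}.
By symmetry p_{Streamly} = p_{Vidio}; substituting into the reaction function, (2/3)p_{Vidio} = 37/3 and p_{Vidio} = 18.5.

18.5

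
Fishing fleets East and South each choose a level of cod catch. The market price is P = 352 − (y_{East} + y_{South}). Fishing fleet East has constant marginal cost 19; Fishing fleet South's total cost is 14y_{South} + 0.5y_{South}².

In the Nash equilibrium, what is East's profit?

17476.84

Fishing fleet East's profit: π = y_{East}(352 − (y_{East} + y_{South})) − 19y_{East}.
∂π/∂y_{East} = 333 − 2y_{East} − y_{South} = 0, so y_{East} = 166.5 − 0.5y_{South}.
For South: ∂π/∂y_{South} = 338 − 3y_{South} − y_{East} = 0 ⇒ y_{South} = 338/3 − (1/3)y_{East}.
Substituting the second reaction function into the first: y_{East} = 166.5 − 0.5(338/3 − (1/3)y_{East}), which gives (5/6)y_{East} = 661/6 ⇒ y_{East} = 132.2.
Then y_{South} = 338/3 − (1/3)·132.2 = 68.6.
Price P = 352 − 200.8 = 151.2.
East's profit: (151.2 − 19)·132.2 = 17476.84.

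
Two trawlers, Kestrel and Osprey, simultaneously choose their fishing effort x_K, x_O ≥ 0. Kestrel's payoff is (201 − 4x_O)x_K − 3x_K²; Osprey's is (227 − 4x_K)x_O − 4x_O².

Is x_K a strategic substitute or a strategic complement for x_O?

strategic substitutes

Expanding Kestrel's payoff: 201x_K − 4x_Ox_K − 3x_K².
∂π/∂x_K = 201 − 4x_O − 6x_K = 0, so x_K = 33.5 − (2/3)x_O.
The best-response slope dx_K/dx_O = −2/3 < 0: the reaction function is downward-sloping, so the choices are strategic substitutes.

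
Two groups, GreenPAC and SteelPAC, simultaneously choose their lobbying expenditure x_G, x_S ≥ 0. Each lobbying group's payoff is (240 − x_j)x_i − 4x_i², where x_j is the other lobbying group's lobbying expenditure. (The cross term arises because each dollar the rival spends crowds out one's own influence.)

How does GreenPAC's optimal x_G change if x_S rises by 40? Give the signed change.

GreenPAC's payoff is (240 − x_S)x_G − 4x_G².
∂π/∂x_G = 240 − x_S − 8x_G = 0, so x_G = 30 − 0.125x_S.
The reaction-function slope is −0.125, so a 40-unit rise in x_S moves x_G by −0.125 × 40 = −5. GreenPAC's best response falls — the actions are strategic substitutes.

-5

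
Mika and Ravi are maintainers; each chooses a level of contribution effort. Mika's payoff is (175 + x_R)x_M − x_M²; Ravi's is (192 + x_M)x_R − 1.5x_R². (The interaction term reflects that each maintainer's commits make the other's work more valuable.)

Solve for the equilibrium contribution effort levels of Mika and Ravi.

143.4, 111.8

Expanding Mika's payoff: 175x_M + x_Rx_M − x_M².
∂π/∂x_M = 175 + x_R − 2x_M = 0, so x_M = 87.5 + 0.5x_R.
Likewise for Ravi: x_R = 64 + (1/3)x_M.
Substituting the second reaction function into the first: x_M = 87.5 + 0.5(64 + (1/3)x_M), which gives (5/6)x_M = 119.5 ⇒ x_M = 143.4.
Then x_R = 64 + (1/3)·143.4 = 111.8.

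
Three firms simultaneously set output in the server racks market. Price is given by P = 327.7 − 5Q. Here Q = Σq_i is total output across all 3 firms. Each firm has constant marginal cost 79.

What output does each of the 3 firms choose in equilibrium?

A representative firm's profit is π_i = q_i(327.7 − 5Q) − 79q_i, with Q = q_i + Σ_{j≠i} q_j.
First-order condition: 248.7 − 10q_i − 5Σ_{j≠i} q_j = 0.
In a symmetric equilibrium every firm chooses the same q, so Σ_{j≠i} q_j = 2q. The condition becomes 248.7 − 20q = 0, giving q = 248.7/20 = 12.435.

12.435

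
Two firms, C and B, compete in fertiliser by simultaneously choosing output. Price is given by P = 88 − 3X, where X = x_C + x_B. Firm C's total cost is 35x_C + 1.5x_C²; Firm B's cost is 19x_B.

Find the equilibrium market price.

49.8

Firm C's profit: π = x_C(88 − 3(x_C + x_B)) − 35x_C − 1.5x_C².
∂π/∂x_C = 53 − 9x_C − 3x_B = 0, so x_C = 53/9 − (1/3)x_B.
For B: ∂π/∂x_B = 69 − 6x_B − 3x_C = 0 ⇒ x_B = 11.5 − 0.5x_C.
Solving the two reaction functions simultaneously: (1 − (−1/3)(−0.5))x_C = 53/9 − (1/3)·11.5, so (5/6)x_C = 37/18 and x_C = 37/15.
Then x_B = 11.5 − 0.5·(37/15) = 154/15.
Equilibrium price: P = 88 − 3·(191/15) = 49.8.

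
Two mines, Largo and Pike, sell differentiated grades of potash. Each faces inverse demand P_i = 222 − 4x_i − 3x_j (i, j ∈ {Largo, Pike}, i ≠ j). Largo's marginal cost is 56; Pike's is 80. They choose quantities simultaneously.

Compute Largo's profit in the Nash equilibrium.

1075.84

Mine Largo's profit: π = x_{Largo}(222 − 4x_{Largo} − 3x_{Pike}) − 56x_{Largo}.
∂π/∂x_{Largo} = 166 − 8x_{Largo} − 3x_{Pike} = 0 ⇒ x_{Largo} = 20.75 − 0.375x_{Pike}.
Similarly x_{Pike} = 17.75 − 0.375x_{Largo}.
Solving the two reaction functions simultaneously: (1 − (−0.375)(−0.375))x_{Largo} = 20.75 − 0.375·17.75, so (55/64)x_{Largo} = 451/32 and x_{Largo} = 16.4.
Then x_{Pike} = 17.75 − 0.375·16.4 = 11.6.
P_{Largo} = 222 − 4·16.4 − 3·11.6 = 121.6.
Profit = (121.6 − 56)·16.4 = 1075.84.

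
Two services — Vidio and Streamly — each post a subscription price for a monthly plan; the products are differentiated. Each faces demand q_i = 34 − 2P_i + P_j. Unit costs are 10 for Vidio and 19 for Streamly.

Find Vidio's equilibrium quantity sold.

18.4

Vidio's profit: π = (P_{Vidio} − 10)(34 − 2P_{Vidio} + P_{Streamly}).
∂π/∂P_{Vidio} = 54 − 4P_{Vidio} + P_{Streamly} = 0 ⇒ P_{Vidio} = 13.5 + 0.25P_{Streamly}.
Similarly P_{Streamly} = 18 + 0.25P_{Vidio}.
Solving the two reaction functions simultaneously: (1 − (0.25)(0.25))P_{Vidio} = 13.5 + 0.25·18, so 0.9375P_{Vidio} = 18 and P_{Vidio} = 19.2.
Then P_{Streamly} = 18 + 0.25·19.2 = 22.8.
q_{Vidio} = 34 − 2·19.2 + 22.8 = 18.4.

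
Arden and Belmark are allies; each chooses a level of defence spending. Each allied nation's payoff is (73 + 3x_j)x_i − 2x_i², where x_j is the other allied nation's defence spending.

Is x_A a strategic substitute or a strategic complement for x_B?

Arden's payoff is (73 + 3x_B)x_A − 2x_A².
∂π/∂x_A = 73 + 3x_B − 4x_A = 0, so x_A = 18.25 + 0.75x_B.
The best-response slope dx_A/dx_B = 0.75 > 0: the reaction function is upward-sloping, so the choices are strategic complements.

strategic complements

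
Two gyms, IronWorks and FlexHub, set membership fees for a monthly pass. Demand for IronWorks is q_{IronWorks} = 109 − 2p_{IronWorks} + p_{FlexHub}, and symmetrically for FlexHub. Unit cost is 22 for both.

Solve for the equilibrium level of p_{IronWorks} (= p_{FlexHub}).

IronWorks's profit: π = (p_{IronWorks} − 22)(109 − 2p_{IronWorks} + p_{FlexHub}).
∂π/∂p_{IronWorks} = 153 − 4p_{IronWorks} + p_{FlexHub} = 0 ⇒ p_{IronWorks} = 38.25 + 0.25p_{FlexHub}.
By symmetry p_{FlexHub} = p_{IronWorks}; substituting into the reaction function, 0.75p_{IronWorks} = 38.25 and p_{IronWorks} = 51.

51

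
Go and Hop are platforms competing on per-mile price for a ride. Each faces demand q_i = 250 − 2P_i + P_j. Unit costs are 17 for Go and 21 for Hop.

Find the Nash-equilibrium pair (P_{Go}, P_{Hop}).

Go's profit: π = (P_{Go} − 17)(250 − 2P_{Go} + P_{Hop}).
∂π/∂P_{Go} = 284 − 4P_{Go} + P_{Hop} = 0 ⇒ P_{Go} = 71 + 0.25P_{Hop}.
Similarly P_{Hop} = 73 + 0.25P_{Go}.
Substituting the second reaction function into the first: P_{Go} = 71 + 0.25(73 + 0.25P_{Go}), which gives 0.9375P_{Go} = 89.25 ⇒ P_{Go} = 95.2.
Then P_{Hop} = 73 + 0.25·95.2 = 96.8.

95.2, 96.8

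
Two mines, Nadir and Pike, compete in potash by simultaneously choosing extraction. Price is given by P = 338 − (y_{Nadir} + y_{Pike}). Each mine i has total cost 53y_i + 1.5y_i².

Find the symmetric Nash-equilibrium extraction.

Mine Nadir's profit: π = y_{Nadir}(338 − (y_{Nadir} + y_{Pike})) − 53y_{Nadir} − 1.5y_{Nadir}².
∂π/∂y_{Nadir} = 285 − 5y_{Nadir} − y_{Pike} = 0, so y_{Nadir} = 57 − 0.2y_{Pike}.
Setting y_{Nadir} = y_{Pike} in the reaction function: y_{Nadir} = 57 − 0.2y_{Nadir}, so y_{Nadir} = 57 / 1.2 = 47.5.

47.5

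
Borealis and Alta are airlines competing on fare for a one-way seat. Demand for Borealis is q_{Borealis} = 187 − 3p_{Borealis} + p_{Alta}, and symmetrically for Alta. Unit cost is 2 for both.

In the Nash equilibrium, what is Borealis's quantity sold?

109.8

Borealis's profit: π = (p_{Borealis} − 2)(187 − 3p_{Borealis} + p_{Alta}).
∂π/∂p_{Borealis} = 193 − 6p_{Borealis} + p_{Alta} = 0 ⇒ p_{Borealis} = 193/6 + (1/6)p_{Alta}.
Setting p_{Borealis} = p_{Alta} in the reaction function: p_{Borealis} = 193/6 + (1/6)p_{Borealis}, so p_{Borealis} = (193/6) / (5/6) = 38.6.
q_{Borealis} = 187 − 3·38.6 + 38.6 = 109.8.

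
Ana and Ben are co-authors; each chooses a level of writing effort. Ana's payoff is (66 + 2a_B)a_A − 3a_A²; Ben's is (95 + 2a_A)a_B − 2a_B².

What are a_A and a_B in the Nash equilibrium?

22.7, 35.1

Expanding Ana's payoff: 66a_A + 2a_Ba_A − 3a_A².
∂π/∂a_A = 66 + 2a_B − 6a_A = 0, so a_A = 11 + (1/3)a_B.
Likewise for Ben: a_B = 23.75 + 0.5a_A.
Substituting the second reaction function into the first: a_A = 11 + (1/3)(23.75 + 0.5a_A), which gives (5/6)a_A = 227/12 ⇒ a_A = 22.7.
Then a_B = 23.75 + 0.5·22.7 = 35.1.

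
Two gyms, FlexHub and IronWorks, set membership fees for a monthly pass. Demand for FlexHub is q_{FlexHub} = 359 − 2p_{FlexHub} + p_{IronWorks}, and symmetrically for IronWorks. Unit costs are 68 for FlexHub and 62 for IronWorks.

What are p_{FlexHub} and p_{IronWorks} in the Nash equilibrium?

FlexHub's profit: π = (p_{FlexHub} − 68)(359 − 2p_{FlexHub} + p_{IronWorks}).
∂π/∂p_{FlexHub} = 495 − 4p_{FlexHub} + p_{IronWorks} = 0 ⇒ p_{FlexHub} = 123.75 + 0.25p_{IronWorks}.
Similarly p_{IronWorks} = 120.75 + 0.25p_{FlexHub}.
Solving the two reaction functions simultaneously: (1 − (0.25)(0.25))p_{FlexHub} = 123.75 + 0.25·120.75, so 0.9375p_{FlexHub} = 153.9375 and p_{FlexHub} = 164.2.
Then p_{IronWorks} = 120.75 + 0.25·164.2 = 161.8.

164.2, 161.8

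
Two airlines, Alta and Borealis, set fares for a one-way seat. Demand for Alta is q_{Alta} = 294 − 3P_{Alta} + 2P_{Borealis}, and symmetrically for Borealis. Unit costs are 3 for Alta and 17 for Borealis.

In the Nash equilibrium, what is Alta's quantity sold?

226.125

Alta's profit: π = (P_{Alta} − 3)(294 − 3P_{Alta} + 2P_{Borealis}).
∂π/∂P_{Alta} = 303 − 6P_{Alta} + 2P_{Borealis} = 0 ⇒ P_{Alta} = 50.5 + (1/3)P_{Borealis}.
Similarly P_{Borealis} = 57.5 + (1/3)P_{Alta}.
Solving the two reaction functions simultaneously: (1 − (1/3)(1/3))P_{Alta} = 50.5 + (1/3)·57.5, so (8/9)P_{Alta} = 209/3 and P_{Alta} = 78.375.
Then P_{Borealis} = 57.5 + (1/3)·78.375 = 83.625.
q_{Alta} = 294 − 3·78.375 + 2·83.625 = 226.125.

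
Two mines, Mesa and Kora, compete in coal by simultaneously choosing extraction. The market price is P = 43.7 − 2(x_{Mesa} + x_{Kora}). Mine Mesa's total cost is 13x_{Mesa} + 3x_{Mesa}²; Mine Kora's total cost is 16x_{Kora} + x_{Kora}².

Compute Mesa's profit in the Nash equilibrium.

Mine Mesa's profit: π = x_{Mesa}(43.7 − 2(x_{Mesa} + x_{Kora})) − 13x_{Mesa} − 3x_{Mesa}².
∂π/∂x_{Mesa} = 30.7 − 10x_{Mesa} − 2x_{Kora} = 0, so x_{Mesa} = 3.07 − 0.2x_{Kora}.
For Kora: ∂π/∂x_{Kora} = 27.7 − 6x_{Kora} − 2x_{Mesa} = 0 ⇒ x_{Kora} = 277/60 − (1/3)x_{Mesa}.
Substituting the second reaction function into the first: x_{Mesa} = 3.07 − 0.2(277/60 − (1/3)x_{Mesa}), which gives (14/15)x_{Mesa} = 161/75 ⇒ x_{Mesa} = 2.3.
Then x_{Kora} = 277/60 − (1/3)·2.3 = 3.85.
Price P = 43.7 − 2·6.15 = 31.4.
Mesa's profit: (31.4 − 13)·2.3 − 3(2.3)² = 26.45.

26.45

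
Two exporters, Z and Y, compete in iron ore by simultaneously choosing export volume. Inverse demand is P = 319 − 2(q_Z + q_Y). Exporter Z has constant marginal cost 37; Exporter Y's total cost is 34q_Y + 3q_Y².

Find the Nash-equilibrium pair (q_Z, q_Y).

Exporter Z's profit: π = q_Z(319 − 2(q_Z + q_Y)) − 37q_Z.
∂π/∂q_Z = 282 − 4q_Z − 2q_Y = 0, so q_Z = 70.5 − 0.5q_Y.
For Y: ∂π/∂q_Y = 285 − 10q_Y − 2q_Z = 0 ⇒ q_Y = 28.5 − 0.2q_Z.
Solving the two reaction functions simultaneously: (1 − (−0.5)(−0.2))q_Z = 70.5 − 0.5·28.5, so 0.9q_Z = 56.25 and q_Z = 62.5.
Then q_Y = 28.5 − 0.2·62.5 = 16.

62.5, 16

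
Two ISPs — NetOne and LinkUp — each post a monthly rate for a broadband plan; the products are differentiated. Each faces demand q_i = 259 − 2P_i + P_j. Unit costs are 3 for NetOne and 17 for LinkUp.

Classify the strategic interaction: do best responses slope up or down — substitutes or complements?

strategic complements

NetOne's profit: π = (P_{NetOne} − 3)(259 − 2P_{NetOne} + P_{LinkUp}).
∂π/∂P_{NetOne} = 265 − 4P_{NetOne} + P_{LinkUp} = 0 ⇒ P_{NetOne} = 66.25 + 0.25P_{LinkUp}.
The best-response slope dP_{NetOne}/dP_{LinkUp} = 0.25 > 0: the reaction function is upward-sloping, so the choices are strategic complements.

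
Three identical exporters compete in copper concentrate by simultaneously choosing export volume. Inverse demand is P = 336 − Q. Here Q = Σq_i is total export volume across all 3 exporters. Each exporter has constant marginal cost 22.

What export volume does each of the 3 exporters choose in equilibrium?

A representative exporter's profit is π_i = q_i(336 − Q) − 22q_i, with Q = q_i + Σ_{j≠i} q_j.
First-order condition: 314 − 2q_i − Σ_{j≠i} q_j = 0.
In a symmetric equilibrium every exporter chooses the same q, so Σ_{j≠i} q_j = 2q. The condition becomes 314 − 4q = 0, giving q = 314/4 = 78.5.

78.5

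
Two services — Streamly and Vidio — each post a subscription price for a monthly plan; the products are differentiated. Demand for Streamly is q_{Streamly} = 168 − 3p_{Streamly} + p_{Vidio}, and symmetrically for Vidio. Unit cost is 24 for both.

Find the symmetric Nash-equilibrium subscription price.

Streamly's profit: π = (p_{Streamly} − 24)(168 − 3p_{Streamly} + p_{Vidio}).
∂π/∂p_{Streamly} = 240 − 6p_{Streamly} + p_{Vidio} = 0 ⇒ p_{Streamly} = 40 + (1/6)p_{Vidio}.
Setting p_{Streamly} = p_{Vidio} in the reaction function: p_{Streamly} = 40 + (1/6)p_{Streamly}, so p_{Streamly} = 40 / (5/6) = 48.

48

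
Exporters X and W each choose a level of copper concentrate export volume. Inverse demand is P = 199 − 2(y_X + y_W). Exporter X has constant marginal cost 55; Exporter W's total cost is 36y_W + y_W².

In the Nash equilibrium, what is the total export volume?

Exporter X's profit: π = y_X(199 − 2(y_X + y_W)) − 55y_X.
∂π/∂y_X = 144 − 4y_X − 2y_W = 0, so y_X = 36 − 0.5y_W.
For W: ∂π/∂y_W = 163 − 6y_W − 2y_X = 0 ⇒ y_W = 163/6 − (1/3)y_X.
Substituting the second reaction function into the first: y_X = 36 − 0.5(163/6 − (1/3)y_X), which gives (5/6)y_X = 269/12 ⇒ y_X = 26.9.
Then y_W = 163/6 − (1/3)·26.9 = 18.2.
Total export volume: 26.9 + 18.2 = 45.1.

45.1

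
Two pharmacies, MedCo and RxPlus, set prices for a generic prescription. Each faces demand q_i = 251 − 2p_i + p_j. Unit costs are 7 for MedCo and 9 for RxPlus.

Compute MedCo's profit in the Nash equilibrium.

13317.12

MedCo's profit: π = (p_{MedCo} − 7)(251 − 2p_{MedCo} + p_{RxPlus}).
∂π/∂p_{MedCo} = 265 − 4p_{MedCo} + p_{RxPlus} = 0 ⇒ p_{MedCo} = 66.25 + 0.25p_{RxPlus}.
Similarly p_{RxPlus} = 67.25 + 0.25p_{MedCo}.
Solving the two reaction functions simultaneously: (1 − (0.25)(0.25))p_{MedCo} = 66.25 + 0.25·67.25, so 0.9375p_{MedCo} = 83.0625 and p_{MedCo} = 88.6.
Then p_{RxPlus} = 67.25 + 0.25·88.6 = 89.4.
q_{MedCo} = 251 − 2·88.6 + 89.4 = 163.2.
Profit = (88.6 − 7)·163.2 = 13317.12.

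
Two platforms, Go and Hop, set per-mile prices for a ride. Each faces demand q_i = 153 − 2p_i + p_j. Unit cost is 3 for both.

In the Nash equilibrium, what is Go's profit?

5000

Go's profit: π = (p_{Go} − 3)(153 − 2p_{Go} + p_{Hop}).
∂π/∂p_{Go} = 159 − 4p_{Go} + p_{Hop} = 0 ⇒ p_{Go} = 39.75 + 0.25p_{Hop}.
By symmetry p_{Hop} = p_{Go}; substituting into the reaction function, 0.75p_{Go} = 39.75 and p_{Go} = 53.
q_{Go} = 153 − 2·53 + 53 = 100.
Profit = (53 − 3)·100 = 5000.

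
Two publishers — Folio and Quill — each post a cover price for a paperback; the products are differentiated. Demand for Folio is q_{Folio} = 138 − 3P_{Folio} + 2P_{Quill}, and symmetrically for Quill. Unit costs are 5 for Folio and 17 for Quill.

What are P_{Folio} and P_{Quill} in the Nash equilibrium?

Folio's profit: π = (P_{Folio} − 5)(138 − 3P_{Folio} + 2P_{Quill}).
∂π/∂P_{Folio} = 153 − 6P_{Folio} + 2P_{Quill} = 0 ⇒ P_{Folio} = 25.5 + (1/3)P_{Quill}.
Similarly P_{Quill} = 31.5 + (1/3)P_{Folio}.
Substituting the second reaction function into the first: P_{Folio} = 25.5 + (1/3)(31.5 + (1/3)P_{Folio}), which gives (8/9)P_{Folio} = 36 ⇒ P_{Folio} = 40.5.
Then P_{Quill} = 31.5 + (1/3)·40.5 = 45.

40.5, 45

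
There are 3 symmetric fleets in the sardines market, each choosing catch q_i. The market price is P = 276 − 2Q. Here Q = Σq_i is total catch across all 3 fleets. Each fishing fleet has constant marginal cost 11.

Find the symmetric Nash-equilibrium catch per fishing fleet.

A representative fishing fleet's profit is π_i = q_i(276 − 2Q) − 11q_i, with Q = q_i + Σ_{j≠i} q_j.
First-order condition: 265 − 4q_i − 2Σ_{j≠i} q_j = 0.
Imposing symmetry (q_j = q for all j) turns Σ_{j≠i} q_j into 2q, so 265 = 8q and q = 33.125.

33.125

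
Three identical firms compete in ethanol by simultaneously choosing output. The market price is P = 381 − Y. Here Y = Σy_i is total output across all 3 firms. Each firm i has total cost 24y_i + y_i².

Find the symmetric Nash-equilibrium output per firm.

59.5

A representative firm's profit is π_i = y_i(381 − Y) − 24y_i − y_i², with Y = y_i + Σ_{j≠i} y_j.
First-order condition: 357 − 4y_i − Σ_{j≠i} y_j = 0.
Imposing symmetry (y_j = y for all j) turns Σ_{j≠i} y_j into 2y, so 357 = 6y and y = 59.5.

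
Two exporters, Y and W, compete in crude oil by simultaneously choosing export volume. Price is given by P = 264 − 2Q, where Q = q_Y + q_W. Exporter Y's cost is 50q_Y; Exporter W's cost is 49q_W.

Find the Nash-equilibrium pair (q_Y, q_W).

Exporter Y's profit: π = q_Y(264 − 2(q_Y + q_W)) − 50q_Y.
∂π/∂q_Y = 214 − 4q_Y − 2q_W = 0, so q_Y = 53.5 − 0.5q_W.
By the same steps for W: q_W = 53.75 − 0.5q_Y.
Solving the two reaction functions simultaneously: (1 − (−0.5)(−0.5))q_Y = 53.5 − 0.5·53.75, so 0.75q_Y = 26.625 and q_Y = 35.5.
Then q_W = 53.75 − 0.5·35.5 = 36.

35.5, 36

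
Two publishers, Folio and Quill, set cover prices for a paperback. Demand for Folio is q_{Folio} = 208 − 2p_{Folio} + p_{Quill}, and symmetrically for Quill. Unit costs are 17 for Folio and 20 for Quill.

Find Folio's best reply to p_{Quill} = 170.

Folio's profit: π = (p_{Folio} − 17)(208 − 2p_{Folio} + p_{Quill}).
∂π/∂p_{Folio} = 242 − 4p_{Folio} + p_{Quill} = 0 ⇒ p_{Folio} = 60.5 + 0.25p_{Quill}.
At p_{Quill} = 170: p_{Folio} = 60.5 + 0.25·170 = 103.

103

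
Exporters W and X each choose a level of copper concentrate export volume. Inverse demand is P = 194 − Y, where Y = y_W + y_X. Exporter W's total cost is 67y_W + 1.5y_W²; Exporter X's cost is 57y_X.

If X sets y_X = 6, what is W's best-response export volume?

Exporter W's profit: π = y_W(194 − (y_W + y_X)) − 67y_W − 1.5y_W².
∂π/∂y_W = 127 − 5y_W − y_X = 0, so y_W = 25.4 − 0.2y_X.
At y_X = 6: y_W = 25.4 − 0.2·6 = 24.2.

24.2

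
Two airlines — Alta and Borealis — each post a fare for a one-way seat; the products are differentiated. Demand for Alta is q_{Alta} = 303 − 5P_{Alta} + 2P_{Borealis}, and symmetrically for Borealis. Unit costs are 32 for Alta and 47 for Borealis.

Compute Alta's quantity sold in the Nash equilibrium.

137.1875

Alta's profit: π = (P_{Alta} − 32)(303 − 5P_{Alta} + 2P_{Borealis}).
∂π/∂P_{Alta} = 463 − 10P_{Alta} + 2P_{Borealis} = 0 ⇒ P_{Alta} = 46.3 + 0.2P_{Borealis}.
Similarly P_{Borealis} = 53.8 + 0.2P_{Alta}.
Plugging P_{Borealis} into Alta's best response: P_{Alta} = 46.3 + 0.2(53.8 + 0.2P_{Alta}) ⇒ 0.96P_{Alta} = 57.06, so P_{Alta} = 59.4375.
Then P_{Borealis} = 53.8 + 0.2·59.4375 = 65.6875.
q_{Alta} = 303 − 5·59.4375 + 2·65.6875 = 137.1875.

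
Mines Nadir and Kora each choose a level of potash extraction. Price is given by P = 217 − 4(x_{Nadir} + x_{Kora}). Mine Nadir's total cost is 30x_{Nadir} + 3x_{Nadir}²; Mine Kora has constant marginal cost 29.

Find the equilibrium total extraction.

Mine Nadir's profit: π = x_{Nadir}(217 − 4(x_{Nadir} + x_{Kora})) − 30x_{Nadir} − 3x_{Nadir}².
∂π/∂x_{Nadir} = 187 − 14x_{Nadir} − 4x_{Kora} = 0, so x_{Nadir} = 187/14 − (2/7)x_{Kora}.
For Kora: ∂π/∂x_{Kora} = 188 − 8x_{Kora} − 4x_{Nadir} = 0 ⇒ x_{Kora} = 23.5 − 0.5x_{Nadir}.
Solving the two reaction functions simultaneously: (1 − (−2/7)(−0.5))x_{Nadir} = 187/14 − (2/7)·23.5, so (6/7)x_{Nadir} = 93/14 and x_{Nadir} = 7.75.
Then x_{Kora} = 23.5 − 0.5·7.75 = 19.625.
Total extraction: 7.75 + 19.625 = 27.375.

27.375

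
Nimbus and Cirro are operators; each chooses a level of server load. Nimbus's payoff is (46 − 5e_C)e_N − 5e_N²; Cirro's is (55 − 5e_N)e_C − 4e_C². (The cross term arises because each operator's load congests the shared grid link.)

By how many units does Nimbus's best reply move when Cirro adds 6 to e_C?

-3

Expanding Nimbus's payoff: 46e_N − 5e_Ce_N − 5e_N².
∂π/∂e_N = 46 − 5e_C − 10e_N = 0, so e_N = 4.6 − 0.5e_C.
The reaction-function slope is −0.5, so a 6-unit rise in e_C moves e_N by −0.5 × 6 = −3. Nimbus's best response falls — the actions are strategic substitutes.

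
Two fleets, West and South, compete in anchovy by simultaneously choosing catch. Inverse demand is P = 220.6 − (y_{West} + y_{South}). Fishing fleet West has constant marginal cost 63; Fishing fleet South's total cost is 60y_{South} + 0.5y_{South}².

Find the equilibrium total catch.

95.16

Fishing fleet West's profit: π = y_{West}(220.6 − (y_{West} + y_{South})) − 63y_{West}.
∂π/∂y_{West} = 157.6 − 2y_{West} − y_{South} = 0, so y_{West} = 78.8 − 0.5y_{South}.
For South: ∂π/∂y_{South} = 160.6 − 3y_{South} − y_{West} = 0 ⇒ y_{South} = 803/15 − (1/3)y_{West}.
Plugging y_{South} into West's best response: y_{West} = 78.8 − 0.5(803/15 − (1/3)y_{West}) ⇒ (5/6)y_{West} = 1561/30, so y_{West} = 62.44.
Then y_{South} = 803/15 − (1/3)·62.44 = 32.72.
Total catch: 62.44 + 32.72 = 95.16.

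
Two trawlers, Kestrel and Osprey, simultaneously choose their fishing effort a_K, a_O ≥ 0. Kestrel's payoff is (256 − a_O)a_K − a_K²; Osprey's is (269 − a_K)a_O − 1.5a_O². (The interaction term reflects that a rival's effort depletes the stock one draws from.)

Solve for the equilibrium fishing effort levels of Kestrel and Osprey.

99.8, 56.4

Expanding Kestrel's payoff: 256a_K − a_Oa_K − a_K².
∂π/∂a_K = 256 − a_O − 2a_K = 0, so a_K = 128 − 0.5a_O.
Likewise for Osprey: a_O = 269/3 − (1/3)a_K.
Plugging a_O into Kestrel's best response: a_K = 128 − 0.5(269/3 − (1/3)a_K) ⇒ (5/6)a_K = 499/6, so a_K = 99.8.
Then a_O = 269/3 − (1/3)·99.8 = 56.4.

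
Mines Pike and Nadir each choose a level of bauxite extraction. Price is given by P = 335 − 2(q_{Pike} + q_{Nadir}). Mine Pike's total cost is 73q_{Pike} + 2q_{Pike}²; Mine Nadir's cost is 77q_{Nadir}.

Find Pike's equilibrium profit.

1444

Mine Pike's profit: π = q_{Pike}(335 − 2(q_{Pike} + q_{Nadir})) − 73q_{Pike} − 2q_{Pike}².
∂π/∂q_{Pike} = 262 − 8q_{Pike} − 2q_{Nadir} = 0, so q_{Pike} = 32.75 − 0.25q_{Nadir}.
For Nadir: ∂π/∂q_{Nadir} = 258 − 4q_{Nadir} − 2q_{Pike} = 0 ⇒ q_{Nadir} = 64.5 − 0.5q_{Pike}.
Substituting the second reaction function into the first: q_{Pike} = 32.75 − 0.25(64.5 − 0.5q_{Pike}), which gives 0.875q_{Pike} = 16.625 ⇒ q_{Pike} = 19.
Then q_{Nadir} = 64.5 − 0.5·19 = 55.
Price P = 335 − 2·74 = 187.
Pike's profit: (187 − 73)·19 − 2(19)² = 1444.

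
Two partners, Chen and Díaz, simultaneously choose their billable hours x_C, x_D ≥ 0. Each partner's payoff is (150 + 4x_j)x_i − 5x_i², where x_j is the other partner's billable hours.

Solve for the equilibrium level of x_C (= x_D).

Chen's payoff is (150 + 4x_D)x_C − 5x_C².
∂π/∂x_C = 150 + 4x_D − 10x_C = 0, so x_C = 15 + 0.4x_D.
Setting x_C = x_D in the reaction function: x_C = 15 + 0.4x_C, so x_C = 15 / 0.6 = 25.

25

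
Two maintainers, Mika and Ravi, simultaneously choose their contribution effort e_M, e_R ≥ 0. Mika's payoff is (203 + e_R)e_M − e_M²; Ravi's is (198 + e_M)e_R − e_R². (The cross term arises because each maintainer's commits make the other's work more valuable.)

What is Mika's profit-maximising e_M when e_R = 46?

124.5

Expanding Mika's payoff: 203e_M + e_Re_M − e_M².
∂π/∂e_M = 203 + e_R − 2e_M = 0, so e_M = 101.5 + 0.5e_R.
At e_R = 46: e_M = 101.5 + 0.5·46 = 124.5.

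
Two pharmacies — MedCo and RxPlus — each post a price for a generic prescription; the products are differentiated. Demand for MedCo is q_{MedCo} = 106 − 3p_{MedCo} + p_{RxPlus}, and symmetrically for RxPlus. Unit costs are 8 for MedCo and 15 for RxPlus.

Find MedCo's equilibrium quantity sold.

55.8

MedCo's profit: π = (p_{MedCo} − 8)(106 − 3p_{MedCo} + p_{RxPlus}).
∂π/∂p_{MedCo} = 130 − 6p_{MedCo} + p_{RxPlus} = 0 ⇒ p_{MedCo} = 65/3 + (1/6)p_{RxPlus}.
Similarly p_{RxPlus} = 151/6 + (1/6)p_{MedCo}.
Solving the two reaction functions simultaneously: (1 − (1/6)(1/6))p_{MedCo} = 65/3 + (1/6)·(151/6), so (35/36)p_{MedCo} = 931/36 and p_{MedCo} = 26.6.
Then p_{RxPlus} = 151/6 + (1/6)·26.6 = 29.6.
q_{MedCo} = 106 − 3·26.6 + 29.6 = 55.8.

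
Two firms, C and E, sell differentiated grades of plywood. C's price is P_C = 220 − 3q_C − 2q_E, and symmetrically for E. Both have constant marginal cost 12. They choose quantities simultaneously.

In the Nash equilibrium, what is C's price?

90

Firm C's profit: π = q_C(220 − 3q_C − 2q_E) − 12q_C.
∂π/∂q_C = 208 − 6q_C − 2q_E = 0 ⇒ q_C = 104/3 − (1/3)q_E.
Setting q_C = q_E in the reaction function: q_C = 104/3 − (1/3)q_C, so q_C = (104/3) / (4/3) = 26.
P_C = 220 − 3·26 − 2·26 = 90.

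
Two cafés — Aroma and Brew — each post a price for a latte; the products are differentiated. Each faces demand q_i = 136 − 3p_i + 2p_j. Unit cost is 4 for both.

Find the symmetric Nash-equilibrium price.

Aroma's profit: π = (p_{Aroma} − 4)(136 − 3p_{Aroma} + 2p_{Brew}).
∂π/∂p_{Aroma} = 148 − 6p_{Aroma} + 2p_{Brew} = 0 ⇒ p_{Aroma} = 74/3 + (1/3)p_{Brew}.
Setting p_{Aroma} = p_{Brew} in the reaction function: p_{Aroma} = 74/3 + (1/3)p_{Aroma}, so p_{Aroma} = (74/3) / (2/3) = 37.

37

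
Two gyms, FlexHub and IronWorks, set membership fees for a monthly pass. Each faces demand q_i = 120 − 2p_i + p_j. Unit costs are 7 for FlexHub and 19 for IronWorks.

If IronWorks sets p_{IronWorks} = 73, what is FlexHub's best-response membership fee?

51.75

FlexHub's profit: π = (p_{FlexHub} − 7)(120 − 2p_{FlexHub} + p_{IronWorks}).
∂π/∂p_{FlexHub} = 134 − 4p_{FlexHub} + p_{IronWorks} = 0 ⇒ p_{FlexHub} = 33.5 + 0.25p_{IronWorks}.
At p_{IronWorks} = 73: p_{FlexHub} = 33.5 + 0.25·73 = 51.75.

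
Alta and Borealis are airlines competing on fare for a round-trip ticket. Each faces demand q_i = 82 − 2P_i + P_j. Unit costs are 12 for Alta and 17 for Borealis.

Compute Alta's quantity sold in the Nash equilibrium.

Alta's profit: π = (P_{Alta} − 12)(82 − 2P_{Alta} + P_{Borealis}).
∂π/∂P_{Alta} = 106 − 4P_{Alta} + P_{Borealis} = 0 ⇒ P_{Alta} = 26.5 + 0.25P_{Borealis}.
Similarly P_{Borealis} = 29 + 0.25P_{Alta}.
Substituting the second reaction function into the first: P_{Alta} = 26.5 + 0.25(29 + 0.25P_{Alta}), which gives 0.9375P_{Alta} = 33.75 ⇒ P_{Alta} = 36.
Then P_{Borealis} = 29 + 0.25·36 = 38.
q_{Alta} = 82 − 2·36 + 38 = 48.

48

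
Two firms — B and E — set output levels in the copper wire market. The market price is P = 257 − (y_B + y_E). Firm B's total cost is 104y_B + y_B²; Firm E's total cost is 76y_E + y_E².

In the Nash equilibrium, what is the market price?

190.2

Firm B's profit: π = y_B(257 − (y_B + y_E)) − 104y_B − y_B².
∂π/∂y_B = 153 − 4y_B − y_E = 0, so y_B = 38.25 − 0.25y_E.
By the same steps for E: y_E = 45.25 − 0.25y_B.
Plugging y_E into B's best response: y_B = 38.25 − 0.25(45.25 − 0.25y_B) ⇒ 0.9375y_B = 26.9375, so y_B = 431/15.
Then y_E = 45.25 − 0.25·(431/15) = 571/15.
Equilibrium price: P = 257 − 66.8 = 190.2.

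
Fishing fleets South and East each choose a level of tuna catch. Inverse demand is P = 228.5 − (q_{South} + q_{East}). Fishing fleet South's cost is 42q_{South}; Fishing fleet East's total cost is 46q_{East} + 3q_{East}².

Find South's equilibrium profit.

7621.29

Fishing fleet South's profit: π = q_{South}(228.5 − (q_{South} + q_{East})) − 42q_{South}.
∂π/∂q_{South} = 186.5 − 2q_{South} − q_{East} = 0, so q_{South} = 93.25 − 0.5q_{East}.
For East: ∂π/∂q_{East} = 182.5 − 8q_{East} − q_{South} = 0 ⇒ q_{East} = 22.8125 − 0.125q_{South}.
Substituting the second reaction function into the first: q_{South} = 93.25 − 0.5(22.8125 − 0.125q_{South}), which gives 0.9375q_{South} = 2619/32 ⇒ q_{South} = 87.3.
Then q_{East} = 22.8125 − 0.125·87.3 = 11.9.
Price P = 228.5 − 99.2 = 129.3.
South's profit: (129.3 − 42)·87.3 = 7621.29.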